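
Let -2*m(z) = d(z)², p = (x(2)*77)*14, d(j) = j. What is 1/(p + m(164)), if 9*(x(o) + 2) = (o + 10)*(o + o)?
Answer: -3/29564 ≈ -0.00010147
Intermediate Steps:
x(o) = -2 + 2*o*(10 + o)/9 (x(o) = -2 + ((o + 10)*(o + o))/9 = -2 + ((10 + o)*(2*o))/9 = -2 + (2*o*(10 + o))/9 = -2 + 2*o*(10 + o)/9)
p = 10780/3 (p = ((-2 + (2/9)*2² + (20/9)*2)*77)*14 = ((-2 + (2/9)*4 + 40/9)*77)*14 = ((-2 + 8/9 + 40/9)*77)*14 = ((10/3)*77)*14 = (770/3)*14 = 10780/3 ≈ 3593.3)
m(z) = -z²/2
1/(p + m(164)) = 1/(10780/3 - ½*164²) = 1/(10780/3 - ½*26896) = 1/(10780/3 - 13448) = 1/(-29564/3) = -3/29564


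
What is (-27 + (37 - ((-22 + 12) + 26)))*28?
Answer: -168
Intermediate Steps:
(-27 + (37 - ((-22 + 12) + 26)))*28 = (-27 + (37 - (-10 + 26)))*28 = (-27 + (37 - 1*16))*28 = (-27 + (37 - 16))*28 = (-27 + 21)*28 = -6*28 = -168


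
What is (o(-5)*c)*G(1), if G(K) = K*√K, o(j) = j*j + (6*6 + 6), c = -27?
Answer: -1809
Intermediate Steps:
o(j) = 42 + j² (o(j) = j² + (36 + 6) = j² + 42 = 42 + j²)
G(K) = K^(3/2)
(o(-5)*c)*G(1) = ((42 + (-5)²)*(-27))*1^(3/2) = ((42 + 25)*(-27))*1 = (67*(-27))*1 = -1809*1 = -1809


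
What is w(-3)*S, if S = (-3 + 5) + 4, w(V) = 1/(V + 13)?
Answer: ⅗ ≈ 0.60000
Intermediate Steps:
w(V) = 1/(13 + V)
S = 6 (S = 2 + 4 = 6)
w(-3)*S = 6/(13 - 3) = 6/10 = (⅒)*6 = ⅗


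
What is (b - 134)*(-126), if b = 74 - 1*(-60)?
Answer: 0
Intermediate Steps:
b = 134 (b = 74 + 60 = 134)
(b - 134)*(-126) = (134 - 134)*(-126) = 0*(-126) = 0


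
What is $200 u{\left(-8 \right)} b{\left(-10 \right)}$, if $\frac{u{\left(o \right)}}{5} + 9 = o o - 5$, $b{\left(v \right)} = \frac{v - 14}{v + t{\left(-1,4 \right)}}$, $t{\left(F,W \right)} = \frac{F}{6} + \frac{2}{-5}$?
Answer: $\frac{36000000}{317} \approx 1.1356 \cdot 10^{5}$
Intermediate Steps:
$t{\left(F,W \right)} = - \frac{2}{5} + \frac{F}{6}$ ($t{\left(F,W \right)} = F \frac{1}{6} + 2 \left(- \frac{1}{5}\right) = \frac{F}{6} - \frac{2}{5} = - \frac{2}{5} + \frac{F}{6}$)
$b{\left(v \right)} = \frac{-14 + v}{- \frac{17}{30} + v}$ ($b{\left(v \right)} = \frac{v - 14}{v + \left(- \frac{2}{5} + \frac{1}{6} \left(-1\right)\right)} = \frac{-14 + v}{v - \frac{17}{30}} = \frac{-14 + v}{- \frac{17}{30} + v}$)
$u{\left(o \right)} = -70 + 5 o^{2}$ ($u{\left(o \right)} = -45 + 5 \left(o o - 5\right) = -45 + 5 \left(o^{2} - 5\right) = -45 + 5 \left(-5 + o^{2}\right) = -45 + \left(-25 + 5 o^{2}\right) = -70 + 5 o^{2}$)
$200 u{\left(-8 \right)} b{\left(-10 \right)} = 200 \left(-70 + 5 \left(-8\right)^{2}\right) \frac{30 \left(-14 - 10\right)}{-17 + 30 \left(-10\right)} = 200 \left(-70 + 5 \cdot 64\right) 30 \frac{1}{-17 - 300} \left(-24\right) = 200 \left(-70 + 320\right) 30 \frac{1}{-317} \left(-24\right) = 200 \cdot 250 \cdot 30 \left(- \frac{1}{317}\right) \left(-24\right) = 50000 \cdot \frac{720}{317} = \frac{36000000}{317}$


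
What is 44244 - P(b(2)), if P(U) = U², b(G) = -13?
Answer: 44075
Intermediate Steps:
44244 - P(b(2)) = 44244 - 1*(-13)² = 44244 - 1*169 = 44244 - 169 = 44075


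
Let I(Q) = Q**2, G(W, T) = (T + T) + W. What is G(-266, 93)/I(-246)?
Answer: -20/15129 ≈ -0.0013220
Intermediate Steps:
G(W, T) = W + 2*T (G(W, T) = 2*T + W = W + 2*T)
G(-266, 93)/I(-246) = (-266 + 2*93)/((-246)**2) = (-266 + 186)/60516 = -80*1/60516 = -20/15129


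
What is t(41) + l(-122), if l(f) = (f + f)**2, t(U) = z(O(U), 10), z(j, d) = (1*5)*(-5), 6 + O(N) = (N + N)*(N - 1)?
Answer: 59511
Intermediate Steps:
O(N) = -6 + 2*N*(-1 + N) (O(N) = -6 + (N + N)*(N - 1) = -6 + (2*N)*(-1 + N) = -6 + 2*N*(-1 + N))
z(j, d) = -25 (z(j, d) = 5*(-5) = -25)
t(U) = -25
l(f) = 4*f**2 (l(f) = (2*f)**2 = 4*f**2)
t(41) + l(-122) = -25 + 4*(-122)**2 = -25 + 4*14884 = -25 + 59536 = 59511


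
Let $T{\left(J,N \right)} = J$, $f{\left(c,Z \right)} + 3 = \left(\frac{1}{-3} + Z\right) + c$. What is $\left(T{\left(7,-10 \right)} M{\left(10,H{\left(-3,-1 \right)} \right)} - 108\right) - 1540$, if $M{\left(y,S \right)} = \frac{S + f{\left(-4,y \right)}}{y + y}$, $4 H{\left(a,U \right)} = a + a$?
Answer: $- \frac{197711}{120} \approx -1647.6$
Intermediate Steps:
$H{\left(a,U \right)} = \frac{a}{2}$ ($H{\left(a,U \right)} = \frac{a + a}{4} = \frac{2 a}{4} = \frac{a}{2}$)
$f{\left(c,Z \right)} = - \frac{10}{3} + Z + c$ ($f{\left(c,Z \right)} = -3 + \left(\left(\frac{1}{-3} + Z\right) + c\right) = -3 + \left(\left(- \frac{1}{3} + Z\right) + c\right) = -3 + \left(- \frac{1}{3} + Z + c\right) = - \frac{10}{3} + Z + c$)
$M{\left(y,S \right)} = \frac{- \frac{22}{3} + S + y}{2 y}$ ($M{\left(y,S \right)} = \frac{S - \left(\frac{22}{3} - y\right)}{y + y} = \frac{S + \left(- \frac{22}{3} + y\right)}{2 y} = \left(- \frac{22}{3} + S + y\right) \frac{1}{2 y} = \frac{- \frac{22}{3} + S + y}{2 y}$)
$\left(T{\left(7,-10 \right)} M{\left(10,H{\left(-3,-1 \right)} \right)} - 108\right) - 1540 = \left(7 \frac{-22 + 3 \cdot \frac{1}{2} \left(-3\right) + 3 \cdot 10}{6 \cdot 10} - 108\right) - 1540 = \left(7 \cdot \frac{1}{6} \cdot \frac{1}{10} \left(-22 + 3 \left(- \frac{3}{2}\right) + 30\right) - 108\right) - 1540 = \left(7 \cdot \frac{1}{6} \cdot \frac{1}{10} \left(-22 - \frac{9}{2} + 30\right) - 108\right) - 1540 = \left(7 \cdot \frac{1}{6} \cdot \frac{1}{10} \cdot \frac{7}{2} - 108\right) - 1540 = \left(7 \cdot \frac{7}{120} - 108\right) - 1540 = \left(\frac{49}{120} - 108\right) - 1540 = - \frac{12911}{120} - 1540 = - \frac{197711}{120}$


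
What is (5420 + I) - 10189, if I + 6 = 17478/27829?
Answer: -132865997/27829 ≈ -4774.4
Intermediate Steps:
I = -149496/27829 (I = -6 + 17478/27829 = -149496/27829 ≈ -5.3719)
(5420 + I) - 10189 = (5420 - 149496/27829) - 10189 = 150683684/27829 - 10189 = -132865997/27829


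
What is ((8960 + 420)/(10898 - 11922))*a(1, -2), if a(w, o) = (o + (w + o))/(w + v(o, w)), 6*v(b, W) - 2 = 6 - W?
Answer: 21105/1664 ≈ 12.683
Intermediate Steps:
v(b, W) = 4/3 - W/6 (v(b, W) = ⅓ + (6 - W)/6 = ⅓ + (1 - W/6) = 4/3 - W/6)
a(w, o) = (w + 2*o)/(4/3 + 5*w/6) (a(w, o) = (o + (w + o))/(w + (4/3 - w/6)) = (o + (o + w))/(4/3 + 5*w/6) = (w + 2*o)/(4/3 + 5*w/6))
((8960 + 420)/(10898 - 11922))*a(1, -2) = ((8960 + 420)/(10898 - 11922))*(6*(1 + 2*(-2))/(8 + 5*1)) = (9380/(-1024))*(6*(1 - 4)/(8 + 5)) = (9380*(-1/1024))*(6*(-3)/13) = -7035*(-3)/(128*13) = -2345/256*(-18/13) = 21105/1664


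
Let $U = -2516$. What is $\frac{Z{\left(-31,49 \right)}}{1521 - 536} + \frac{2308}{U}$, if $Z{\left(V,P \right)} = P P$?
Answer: $\frac{941884}{619565} \approx 1.5202$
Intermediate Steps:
$Z{\left(V,P \right)} = P^{2}$
$\frac{Z{\left(-31,49 \right)}}{1521 - 536} + \frac{2308}{U} = \frac{49^{2}}{1521 - 536} + \frac{2308}{-2516} = \frac{2401}{1521 - 536} + 2308 \left(- \frac{1}{2516}\right) = \frac{2401}{985} - \frac{577}{629} = \frac{941884}{619565}$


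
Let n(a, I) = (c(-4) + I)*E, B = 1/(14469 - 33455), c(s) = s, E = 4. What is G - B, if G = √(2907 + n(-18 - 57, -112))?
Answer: 1/18986 + √2443 ≈ 49.427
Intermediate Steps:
B = -1/18986 (B = 1/(-18986) = -1/18986 ≈ -5.2670e-5)
n(a, I) = -16 + 4*I (n(a, I) = (-4 + I)*4 = -16 + 4*I)
G = √2443 (G = √(2907 + (-16 + 4*(-112))) = √(2907 + (-16 - 448)) = √(2907 - 464) = √2443 ≈ 49.427)
G - B = √2443 - 1*(-1/18986) = √2443 + 1/18986 = 1/18986 + √2443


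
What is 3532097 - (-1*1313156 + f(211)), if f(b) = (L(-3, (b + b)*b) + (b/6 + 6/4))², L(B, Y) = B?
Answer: 43597076/9 ≈ 4.8441e+6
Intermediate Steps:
f(b) = (-3/2 + b/6)² (f(b) = (-3 + (b/6 + 6/4))² = (-3 + (b*(⅙) + 6*(¼)))² = (-3 + (b/6 + 3/2))² = (-3 + (3/2 + b/6))² = (-3/2 + b/6)²)
3532097 - (-1*1313156 + f(211)) = 3532097 - (-1*1313156 + (-9 + 211)²/36) = 3532097 - (-1313156 + (1/36)*202²) = 3532097 - (-1313156 + (1/36)*40804) = 3532097 - (-1313156 + 10201/9) = 3532097 - 1*(-11808203/9) = 3532097 + 11808203/9 = 43597076/9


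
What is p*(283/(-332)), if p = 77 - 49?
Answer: -1981/83 ≈ -23.867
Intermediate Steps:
p = 28
p*(283/(-332)) = 28*(283/(-332)) = 28*(283*(-1/332)) = 28*(-283/332) = -1981/83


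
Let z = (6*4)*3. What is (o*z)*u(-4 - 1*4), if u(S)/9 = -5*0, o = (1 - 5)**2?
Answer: 0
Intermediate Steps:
o = 16 (o = (-4)**2 = 16)
z = 72 (z = 24*3 = 72)
u(S) = 0 (u(S) = 9*(-5*0) = 9*0 = 0)
(o*z)*u(-4 - 1*4) = (16*72)*0 = 1152*0 = 0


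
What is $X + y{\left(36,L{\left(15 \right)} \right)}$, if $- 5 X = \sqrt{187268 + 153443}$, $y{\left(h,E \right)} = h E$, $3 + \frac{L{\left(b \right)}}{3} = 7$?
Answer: $432 - \frac{\sqrt{340711}}{5} \approx 315.26$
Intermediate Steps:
$L{\left(b \right)} = 12$ ($L{\left(b \right)} = -9 + 3 \cdot 7 = -9 + 21 = 12$)
$y{\left(h,E \right)} = E h$
$X = - \frac{\sqrt{340711}}{5}$ ($X = - \frac{\sqrt{187268 + 153443}}{5} = - \frac{\sqrt{340711}}{5} \approx -116.74$)
$X + y{\left(36,L{\left(15 \right)} \right)} = - \frac{\sqrt{340711}}{5} + 12 \cdot 36 = - \frac{\sqrt{340711}}{5} + 432 = 432 - \frac{\sqrt{340711}}{5}$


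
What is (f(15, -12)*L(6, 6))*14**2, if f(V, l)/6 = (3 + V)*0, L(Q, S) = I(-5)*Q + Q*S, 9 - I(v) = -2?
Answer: 0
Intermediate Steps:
I(v) = 11 (I(v) = 9 - 1*(-2) = 9 + 2 = 11)
L(Q, S) = 11*Q + Q*S
f(V, l) = 0 (f(V, l) = 6*((3 + V)*0) = 6*0 = 0)
(f(15, -12)*L(6, 6))*14**2 = (0*(6*(11 + 6)))*14**2 = (0*(6*17))*196 = (0*102)*196 = 0*196 = 0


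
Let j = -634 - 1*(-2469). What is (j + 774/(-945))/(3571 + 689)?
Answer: 192589/447300 ≈ 0.43056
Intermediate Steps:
j = 1835 (j = -634 + 2469 = 1835)
(j + 774/(-945))/(3571 + 689) = (1835 + 774/(-945))/(3571 + 689) = (1835 + 774*(-1/945))/4260 = (1835 - 86/105)*(1/4260) = (192589/105)*(1/4260) = 192589/447300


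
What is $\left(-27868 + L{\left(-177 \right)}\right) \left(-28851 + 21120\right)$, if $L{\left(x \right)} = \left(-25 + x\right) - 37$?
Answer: $217295217$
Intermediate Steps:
$L{\left(x \right)} = -62 + x$
$\left(-27868 + L{\left(-177 \right)}\right) \left(-28851 + 21120\right) = \left(-27868 - 239\right) \left(-28851 + 21120\right) = \left(-27868 - 239\right) \left(-7731\right) = \left(-28107\right) \left(-7731\right) = 217295217$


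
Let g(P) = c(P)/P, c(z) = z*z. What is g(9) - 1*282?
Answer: -273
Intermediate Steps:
c(z) = z²
g(P) = P (g(P) = P²/P = P)
g(9) - 1*282 = 9 - 1*282 = 9 - 282 = -273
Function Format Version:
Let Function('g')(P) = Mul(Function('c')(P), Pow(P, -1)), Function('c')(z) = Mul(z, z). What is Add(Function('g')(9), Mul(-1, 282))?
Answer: -273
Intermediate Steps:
Function('c')(z) = Pow(z, 2)
Function('g')(P) = P (Function('g')(P) = Mul(Pow(P, 2), Pow(P, -1)) = P)
Add(Function('g')(9), Mul(-1, 282)) = Add(9, Mul(-1, 282)) = Add(9, -282) = -273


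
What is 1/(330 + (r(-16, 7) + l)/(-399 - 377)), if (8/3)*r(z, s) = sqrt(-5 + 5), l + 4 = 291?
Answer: 776/255793 ≈ 0.0030337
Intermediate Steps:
l = 287 (l = -4 + 291 = 287)
r(z, s) = 0 (r(z, s) = 3*sqrt(-5 + 5)/8 = 3*sqrt(0)/8 = (3/8)*0 = 0)
1/(330 + (r(-16, 7) + l)/(-399 - 377)) = 1/(330 + (0 + 287)/(-399 - 377)) = 1/(330 + 287/(-776)) = 1/(330 + 287*(-1/776)) = 1/(330 - 287/776) = 1/(255793/776) = 776/255793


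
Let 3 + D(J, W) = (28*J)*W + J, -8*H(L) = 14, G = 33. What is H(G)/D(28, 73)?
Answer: -7/229028 ≈ -3.0564e-5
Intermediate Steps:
H(L) = -7/4 (H(L) = -⅛*14 = -7/4)
D(J, W) = -3 + J + 28*J*W (D(J, W) = -3 + ((28*J)*W + J) = -3 + (28*J*W + J) = -3 + (J + 28*J*W) = -3 + J + 28*J*W)
H(G)/D(28, 73) = -7/(4*(-3 + 28 + 28*28*73)) = -7/(4*(-3 + 28 + 57232)) = -7/4/57257 = -7/4*1/57257 = -7/229028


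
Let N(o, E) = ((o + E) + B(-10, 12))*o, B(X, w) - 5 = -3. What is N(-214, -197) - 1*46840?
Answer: 40686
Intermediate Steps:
B(X, w) = 2 (B(X, w) = 5 - 3 = 2)
N(o, E) = o*(2 + E + o) (N(o, E) = ((o + E) + 2)*o = ((E + o) + 2)*o = (2 + E + o)*o = o*(2 + E + o))
N(-214, -197) - 1*46840 = -214*(2 - 197 - 214) - 1*46840 = -214*(-409) - 46840 = 87526 - 46840 = 40686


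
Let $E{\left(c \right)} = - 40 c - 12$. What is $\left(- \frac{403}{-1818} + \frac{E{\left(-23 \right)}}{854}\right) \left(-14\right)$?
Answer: $- \frac{997453}{55449} \approx -17.989$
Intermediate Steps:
$E{\left(c \right)} = -12 - 40 c$
$\left(- \frac{403}{-1818} + \frac{E{\left(-23 \right)}}{854}\right) \left(-14\right) = \left(- \frac{403}{-1818} + \frac{-12 - -920}{854}\right) \left(-14\right) = \left(\left(-403\right) \left(- \frac{1}{1818}\right) + \left(-12 + 920\right) \frac{1}{854}\right) \left(-14\right) = \left(\frac{403}{1818} + 908 \cdot \frac{1}{854}\right) \left(-14\right) = \left(\frac{403}{1818} + \frac{454}{427}\right) \left(-14\right) = \frac{997453}{776286} \left(-14\right) = - \frac{997453}{55449}$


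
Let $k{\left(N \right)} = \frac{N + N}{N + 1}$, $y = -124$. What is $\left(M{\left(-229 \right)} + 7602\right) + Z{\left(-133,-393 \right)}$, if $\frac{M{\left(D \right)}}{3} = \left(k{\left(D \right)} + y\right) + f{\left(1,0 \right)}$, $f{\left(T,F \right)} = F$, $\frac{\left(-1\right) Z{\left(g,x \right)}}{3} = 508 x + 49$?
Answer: $\frac{23028799}{38} \approx 6.0602 \cdot 10^{5}$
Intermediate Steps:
$Z{\left(g,x \right)} = -147 - 1524 x$ ($Z{\left(g,x \right)} = - 3 \left(508 x + 49\right) = - 3 \left(49 + 508 x\right) = -147 - 1524 x$)
$k{\left(N \right)} = \frac{2 N}{1 + N}$
$M{\left(D \right)} = -372 + \frac{6 D}{1 + D}$ ($M{\left(D \right)} = 3 \left(\left(\frac{2 D}{1 + D} - 124\right) + 0\right) = 3 \left(\left(-124 + \frac{2 D}{1 + D}\right) + 0\right) = 3 \left(-124 + \frac{2 D}{1 + D}\right) = -372 + \frac{6 D}{1 + D}$)
$\left(M{\left(-229 \right)} + 7602\right) + Z{\left(-133,-393 \right)} = \left(\frac{6 \left(-62 - -13969\right)}{1 - 229} + 7602\right) - -598785 = \left(\frac{6 \left(-62 + 13969\right)}{-228} + 7602\right) + \left(-147 + 598932\right) = \left(6 \left(- \frac{1}{228}\right) 13907 + 7602\right) + 598785 = \left(- \frac{13907}{38} + 7602\right) + 598785 = \frac{274969}{38} + 598785 = \frac{23028799}{38}$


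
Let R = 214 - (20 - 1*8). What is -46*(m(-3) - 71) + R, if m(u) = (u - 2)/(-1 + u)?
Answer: 6821/2 ≈ 3410.5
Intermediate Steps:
m(u) = (-2 + u)/(-1 + u)
R = 202 (R = 214 - (20 - 8) = 214 - 1*12 = 214 - 12 = 202)
-46*(m(-3) - 71) + R = -46*((-2 - 3)/(-1 - 3) - 71) + 202 = -46*(-5/(-4) - 71) + 202 = -46*(-¼*(-5) - 71) + 202 = -46*(5/4 - 71) + 202 = -46*(-279/4) + 202 = 6417/2 + 202 = 6821/2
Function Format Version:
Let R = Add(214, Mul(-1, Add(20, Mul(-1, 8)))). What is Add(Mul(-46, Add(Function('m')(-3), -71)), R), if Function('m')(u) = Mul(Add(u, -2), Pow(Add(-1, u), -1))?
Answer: Rational(6821, 2) ≈ 3410.5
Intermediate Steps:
Function('m')(u) = Mul(Pow(Add(-1, u), -1), Add(-2, u)) (Function('m')(u) = Mul(Add(-2, u), Pow(Add(-1, u), -1)) = Mul(Pow(Add(-1, u), -1), Add(-2, u)))
R = 202 (R = Add(214, Mul(-1, Add(20, -8))) = Add(214, Mul(-1, 12)) = Add(214, -12) = 202)
Add(Mul(-46, Add(Function('m')(-3), -71)), R) = Add(Mul(-46, Add(Mul(Pow(Add(-1, -3), -1), Add(-2, -3)), -71)), 202) = Add(Mul(-46, Add(Mul(Pow(-4, -1), -5), -71)), 202) = Add(Mul(-46, Add(Mul(Rational(-1, 4), -5), -71)), 202) = Add(Mul(-46, Add(Rational(5, 4), -71)), 202) = Add(Mul(-46, Rational(-279, 4)), 202) = Add(Rational(6417, 2), 202) = Rational(6821, 2)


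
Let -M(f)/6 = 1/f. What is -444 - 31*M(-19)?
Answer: -8622/19 ≈ -453.79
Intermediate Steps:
M(f) = -6/f
-444 - 31*M(-19) = -444 - (-186)/(-19) = -444 - (-186)*(-1)/19 = -444 - 31*6/19 = -444 - 186/19 = -8622/19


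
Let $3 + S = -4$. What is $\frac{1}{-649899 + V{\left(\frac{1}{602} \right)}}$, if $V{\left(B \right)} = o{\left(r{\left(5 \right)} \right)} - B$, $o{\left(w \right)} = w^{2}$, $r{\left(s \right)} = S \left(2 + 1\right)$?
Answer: $- \frac{602}{390973717} \approx -1.5397 \cdot 10^{-6}$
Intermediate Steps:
$S = -7$ ($S = -3 - 4 = -7$)
$r{\left(s \right)} = -21$ ($r{\left(s \right)} = - 7 \left(2 + 1\right) = \left(-7\right) 3 = -21$)
$V{\left(B \right)} = 441 - B$ ($V{\left(B \right)} = \left(-21\right)^{2} - B = 441 - B$)
$\frac{1}{-649899 + V{\left(\frac{1}{602} \right)}} = \frac{1}{-649899 + \left(441 - \frac{1}{602}\right)} = \frac{1}{-649899 + \frac{265481}{602}} = \frac{1}{- \frac{390973717}{602}} = - \frac{602}{390973717}$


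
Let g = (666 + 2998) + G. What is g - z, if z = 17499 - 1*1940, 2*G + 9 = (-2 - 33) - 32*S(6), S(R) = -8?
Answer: -11789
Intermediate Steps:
G = 106 (G = -9/2 + ((-2 - 33) - 32*(-8))/2 = -9/2 + (-35 + 256)/2 = -9/2 + (½)*221 = -9/2 + 221/2 = 106)
z = 15559 (z = 17499 - 1940 = 15559)
g = 3770 (g = (666 + 2998) + 106 = 3664 + 106 = 3770)
g - z = 3770 - 1*15559 = 3770 - 15559 = -11789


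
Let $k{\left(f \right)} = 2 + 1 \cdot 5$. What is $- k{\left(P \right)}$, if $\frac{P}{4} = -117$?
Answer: $-7$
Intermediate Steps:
$P = -468$ ($P = 4 \left(-117\right) = -468$)
$k{\left(f \right)} = 7$ ($k{\left(f \right)} = 2 + 5 = 7$)
$- k{\left(P \right)} = \left(-1\right) 7 = -7$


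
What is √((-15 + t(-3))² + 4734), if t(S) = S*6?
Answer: 3*√647 ≈ 76.309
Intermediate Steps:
t(S) = 6*S
√((-15 + t(-3))² + 4734) = √((-15 + 6*(-3))² + 4734) = √((-15 - 18)² + 4734) = √((-33)² + 4734) = √(1089 + 4734) = √5823 = 3*√647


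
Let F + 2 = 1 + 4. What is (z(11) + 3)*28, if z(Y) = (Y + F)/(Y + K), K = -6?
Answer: 812/5 ≈ 162.40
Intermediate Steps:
F = 3 (F = -2 + (1 + 4) = -2 + 5 = 3)
z(Y) = (3 + Y)/(-6 + Y) (z(Y) = (Y + 3)/(Y - 6) = (3 + Y)/(-6 + Y))
(z(11) + 3)*28 = ((3 + 11)/(-6 + 11) + 3)*28 = (14/5 + 3)*28 = (29/5)*28 = 812/5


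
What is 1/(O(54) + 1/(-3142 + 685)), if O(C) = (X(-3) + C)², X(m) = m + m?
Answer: 2457/5660927 ≈ 0.00043403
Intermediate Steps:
X(m) = 2*m
O(C) = (-6 + C)² (O(C) = (2*(-3) + C)² = (-6 + C)²)
1/(O(54) + 1/(-3142 + 685)) = 1/((-6 + 54)² + 1/(-3142 + 685)) = 1/(48² + 1/(-2457)) = 1/(2304 - 1/2457) = 1/(5660927/2457) = 2457/5660927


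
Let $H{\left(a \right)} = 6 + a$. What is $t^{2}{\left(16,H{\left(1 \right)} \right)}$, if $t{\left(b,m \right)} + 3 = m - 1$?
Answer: $9$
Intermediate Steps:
$t{\left(b,m \right)} = -4 + m$ ($t{\left(b,m \right)} = -3 + \left(m - 1\right) = -3 + \left(-1 + m\right) = -4 + m$)
$t^{2}{\left(16,H{\left(1 \right)} \right)} = \left(-4 + \left(6 + 1\right)\right)^{2} = \left(-4 + 7\right)^{2} = 3^{2} = 9$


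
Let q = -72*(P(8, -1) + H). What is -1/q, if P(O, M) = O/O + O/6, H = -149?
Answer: -1/10560 ≈ -9.4697e-5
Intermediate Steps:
P(O, M) = 1 + O/6 (P(O, M) = 1 + O*(1/6) = 1 + O/6)
q = 10560 (q = -72*((1 + (1/6)*8) - 149) = -72*((1 + 4/3) - 149) = -72*(7/3 - 149) = -72*(-440/3) = 10560)
-1/q = -1/10560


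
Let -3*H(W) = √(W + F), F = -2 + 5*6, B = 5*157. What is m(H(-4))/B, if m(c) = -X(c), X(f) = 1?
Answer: -1/785 ≈ -0.0012739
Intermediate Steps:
B = 785
F = 28 (F = -2 + 30 = 28)
H(W) = -√(28 + W)/3 (H(W) = -√(W + 28)/3 = -√(28 + W)/3)
m(c) = -1 (m(c) = -1*1 = -1)
m(H(-4))/B = -1/785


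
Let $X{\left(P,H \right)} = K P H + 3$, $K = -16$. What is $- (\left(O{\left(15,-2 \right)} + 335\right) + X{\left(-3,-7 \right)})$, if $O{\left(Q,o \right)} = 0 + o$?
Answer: $0$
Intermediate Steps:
$X{\left(P,H \right)} = 3 - 16 H P$ ($X{\left(P,H \right)} = - 16 P H + 3 = - 16 H P + 3 = 3 - 16 H P$)
$O{\left(Q,o \right)} = o$
$- (\left(O{\left(15,-2 \right)} + 335\right) + X{\left(-3,-7 \right)}) = - (\left(-2 + 335\right) + \left(3 - \left(-112\right) \left(-3\right)\right)) = - (333 + \left(3 - 336\right)) = - (333 - 333) = \left(-1\right) 0 = 0$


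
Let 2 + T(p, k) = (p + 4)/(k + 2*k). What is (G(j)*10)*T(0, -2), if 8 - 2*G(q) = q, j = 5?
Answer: -40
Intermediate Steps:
G(q) = 4 - q/2
T(p, k) = -2 + (4 + p)/(3*k) (T(p, k) = -2 + (p + 4)/(k + 2*k) = -2 + (4 + p)/((3*k)) = -2 + (4 + p)*(1/(3*k)) = -2 + (4 + p)/(3*k))
(G(j)*10)*T(0, -2) = ((4 - 1/2*5)*10)*((1/3)*(4 + 0 - 6*(-2))/(-2)) = ((4 - 5/2)*10)*((1/3)*(-1/2)*(4 + 0 + 12)) = ((3/2)*10)*((1/3)*(-1/2)*16) = 15*(-8/3) = -40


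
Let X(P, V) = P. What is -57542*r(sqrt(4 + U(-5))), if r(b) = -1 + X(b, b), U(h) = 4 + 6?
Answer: 57542 - 57542*sqrt(14) ≈ -1.5776e+5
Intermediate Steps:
U(h) = 10
r(b) = -1 + b
-57542*r(sqrt(4 + U(-5))) = -57542*(-1 + sqrt(4 + 10)) = -57542*(-1 + sqrt(14)) = 57542 - 57542*sqrt(14)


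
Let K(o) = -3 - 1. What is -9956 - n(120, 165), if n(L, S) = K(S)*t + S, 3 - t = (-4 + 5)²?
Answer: -10113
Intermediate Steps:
t = 2 (t = 3 - (-4 + 5)² = 3 - 1*1² = 3 - 1*1 = 3 - 1 = 2)
K(o) = -4
n(L, S) = -8 + S (n(L, S) = -4*2 + S = -8 + S)
-9956 - n(120, 165) = -9956 - (-8 + 165) = -9956 - 1*157 = -9956 - 157 = -10113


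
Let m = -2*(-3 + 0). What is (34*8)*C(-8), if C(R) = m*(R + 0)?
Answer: -13056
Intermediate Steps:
m = 6 (m = -2*(-3) = 6)
C(R) = 6*R (C(R) = 6*(R + 0) = 6*R)
(34*8)*C(-8) = (34*8)*(6*(-8)) = 272*(-48) = -13056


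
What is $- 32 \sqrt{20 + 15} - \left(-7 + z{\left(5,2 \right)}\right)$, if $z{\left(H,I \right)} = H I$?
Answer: $-3 - 32 \sqrt{35} \approx -192.31$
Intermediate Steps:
$- 32 \sqrt{20 + 15} - \left(-7 + z{\left(5,2 \right)}\right) = - 32 \sqrt{20 + 15} + \left(7 - 5 \cdot 2\right) = - 32 \sqrt{35} + \left(7 - 10\right) = - 32 \sqrt{35} - 3 = -3 - 32 \sqrt{35}$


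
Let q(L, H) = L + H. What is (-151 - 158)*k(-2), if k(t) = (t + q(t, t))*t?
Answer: -3708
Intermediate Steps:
q(L, H) = H + L
k(t) = 3*t**2 (k(t) = (t + (t + t))*t = (t + 2*t)*t = (3*t)*t = 3*t**2)
(-151 - 158)*k(-2) = (-151 - 158)*(3*(-2)**2) = -927*4 = -309*12 = -3708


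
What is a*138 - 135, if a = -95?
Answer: -13245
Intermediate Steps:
a*138 - 135 = -95*138 - 135 = -13110 - 135 = -13245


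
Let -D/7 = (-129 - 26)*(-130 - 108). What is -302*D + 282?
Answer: 77985742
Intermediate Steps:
D = -258230 (D = -7*(-129 - 26)*(-130 - 108) = -(-1085)*(-238) = -7*36890 = -258230)
-302*D + 282 = -302*(-258230) + 282 = 77985460 + 282 = 77985742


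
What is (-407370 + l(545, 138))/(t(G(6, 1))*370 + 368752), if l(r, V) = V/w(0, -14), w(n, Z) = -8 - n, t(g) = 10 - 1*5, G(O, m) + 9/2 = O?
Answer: -181061/164712 ≈ -1.0993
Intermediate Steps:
G(O, m) = -9/2 + O
t(g) = 5 (t(g) = 10 - 5 = 5)
l(r, V) = -V/8 (l(r, V) = V/(-8 - 1*0) = V/(-8 + 0) = V/(-8) = V*(-⅛) = -V/8)
(-407370 + l(545, 138))/(t(G(6, 1))*370 + 368752) = (-407370 - ⅛*138)/(5*370 + 368752) = (-407370 - 69/4)/(1850 + 368752) = -1629549/4/370602 = -1629549/4*1/370602 = -181061/164712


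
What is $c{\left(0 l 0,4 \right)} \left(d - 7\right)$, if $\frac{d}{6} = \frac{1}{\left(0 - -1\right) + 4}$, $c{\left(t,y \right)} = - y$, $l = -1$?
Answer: $\frac{116}{5} \approx 23.2$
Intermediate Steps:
$d = \frac{6}{5}$ ($d = \frac{6}{\left(0 - -1\right) + 4} = \frac{6}{\left(0 + 1\right) + 4} = \frac{6}{1 + 4} = \frac{6}{5} \approx 1.2$)
$c{\left(0 l 0,4 \right)} \left(d - 7\right) = \left(-1\right) 4 \left(\frac{6}{5} - 7\right) = \left(-4\right) \left(- \frac{29}{5}\right) = \frac{116}{5}$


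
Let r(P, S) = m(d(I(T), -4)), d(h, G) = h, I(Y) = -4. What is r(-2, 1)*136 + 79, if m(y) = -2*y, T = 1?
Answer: 1167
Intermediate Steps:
r(P, S) = 8 (r(P, S) = -2*(-4) = 8)
r(-2, 1)*136 + 79 = 8*136 + 79 = 1088 + 79 = 1167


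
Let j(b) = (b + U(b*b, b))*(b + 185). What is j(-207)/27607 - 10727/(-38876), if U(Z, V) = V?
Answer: 650222897/1073249732 ≈ 0.60584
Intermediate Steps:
j(b) = 2*b*(185 + b) (j(b) = (b + b)*(b + 185) = (2*b)*(185 + b) = 2*b*(185 + b))
j(-207)/27607 - 10727/(-38876) = (2*(-207)*(185 - 207))/27607 - 10727/(-38876) = (2*(-207)*(-22))*(1/27607) - 10727*(-1/38876) = 9108*(1/27607) + 10727/38876 = 9108/27607 + 10727/38876 = 650222897/1073249732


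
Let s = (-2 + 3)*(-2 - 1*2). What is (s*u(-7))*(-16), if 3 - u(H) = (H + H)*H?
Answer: -6080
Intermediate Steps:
u(H) = 3 - 2*H**2 (u(H) = 3 - (H + H)*H = 3 - 2*H*H = 3 - 2*H**2)
s = -4 (s = 1*(-2 - 2) = 1*(-4) = -4)
(s*u(-7))*(-16) = -4*(3 - 2*(-7)**2)*(-16) = -4*(3 - 2*49)*(-16) = -4*(3 - 98)*(-16) = -4*(-95)*(-16) = 380*(-16) = -6080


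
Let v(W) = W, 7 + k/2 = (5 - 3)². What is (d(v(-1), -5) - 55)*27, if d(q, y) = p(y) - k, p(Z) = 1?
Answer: -1296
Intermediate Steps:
k = -6 (k = -14 + 2*(5 - 3)² = -14 + 2*2² = -14 + 2*4 = -14 + 8 = -6)
d(q, y) = 7 (d(q, y) = 1 - 1*(-6) = 1 + 6 = 7)
(d(v(-1), -5) - 55)*27 = (7 - 55)*27 = -48*27 = -1296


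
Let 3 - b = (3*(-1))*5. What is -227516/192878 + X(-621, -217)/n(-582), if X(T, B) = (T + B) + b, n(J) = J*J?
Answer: -419691791/355067433 ≈ -1.1820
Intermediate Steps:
n(J) = J**2
b = 18 (b = 3 - 3*(-1)*5 = 3 - (-3)*5 = 3 - 1*(-15) = 3 + 15 = 18)
X(T, B) = 18 + B + T (X(T, B) = (T + B) + 18 = (B + T) + 18 = 18 + B + T)
-227516/192878 + X(-621, -217)/n(-582) = -227516/192878 + (18 - 217 - 621)/((-582)**2) = -227516*1/192878 - 820/338724 = -4946/4193 - 820*1/338724 = -4946/4193 - 205/84681 = -419691791/355067433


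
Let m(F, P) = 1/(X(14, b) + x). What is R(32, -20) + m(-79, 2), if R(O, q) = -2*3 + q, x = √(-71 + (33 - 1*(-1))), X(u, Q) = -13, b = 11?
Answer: -5369/206 - I*√37/206 ≈ -26.063 - 0.029528*I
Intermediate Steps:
x = I*√37 (x = √(-71 + (33 + 1)) = √(-71 + 34) = √(-37) = I*√37 ≈ 6.0828*I)
R(O, q) = -6 + q
m(F, P) = 1/(-13 + I*√37)
R(32, -20) + m(-79, 2) = (-6 - 20) + (-13/206 - I*√37/206) = -26 + (-13/206 - I*√37/206) = -5369/206 - I*√37/206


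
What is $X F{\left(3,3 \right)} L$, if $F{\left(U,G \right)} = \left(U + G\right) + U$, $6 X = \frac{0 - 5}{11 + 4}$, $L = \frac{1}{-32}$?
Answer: $\frac{1}{64} \approx 0.015625$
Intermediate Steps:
$L = - \frac{1}{32} \approx -0.03125$
$X = - \frac{1}{18}$ ($X = \frac{\left(0 - 5\right) \frac{1}{11 + 4}}{6} = \frac{\left(-5\right) \frac{1}{15}}{6} = \frac{1}{6} \left(- \frac{1}{3}\right) = - \frac{1}{18} \approx -0.055556$)
$F{\left(U,G \right)} = G + 2 U$ ($F{\left(U,G \right)} = \left(G + U\right) + U = G + 2 U$)
$X F{\left(3,3 \right)} L = - \frac{3 + 2 \cdot 3}{18} \left(- \frac{1}{32}\right) = - \frac{3 + 6}{18} \left(- \frac{1}{32}\right) = \left(- \frac{1}{18}\right) 9 \left(- \frac{1}{32}\right) = \left(- \frac{1}{2}\right) \left(- \frac{1}{32}\right) = \frac{1}{64}$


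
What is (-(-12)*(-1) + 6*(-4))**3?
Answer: -46656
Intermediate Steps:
(-(-12)*(-1) + 6*(-4))**3 = (-3*4 - 24)**3 = (-12 - 24)**3 = (-36)**3 = -46656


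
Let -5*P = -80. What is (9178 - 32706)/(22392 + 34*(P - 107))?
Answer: -11764/9649 ≈ -1.2192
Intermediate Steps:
P = 16 (P = -1/5*(-80) = 16)
(9178 - 32706)/(22392 + 34*(P - 107)) = (9178 - 32706)/(22392 + 34*(16 - 107)) = -23528/(22392 + 34*(-91)) = -23528/(22392 - 3094) = -23528/19298 = -23528*1/19298 = -11764/9649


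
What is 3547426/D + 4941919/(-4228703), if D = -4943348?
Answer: -19715318186645/10451975258822 ≈ -1.8863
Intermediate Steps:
3547426/D + 4941919/(-4228703) = 3547426/(-4943348) + 4941919/(-4228703) = 3547426*(-1/4943348) + 4941919*(-1/4228703) = -1773713/2471674 - 4941919/4228703 = -19715318186645/10451975258822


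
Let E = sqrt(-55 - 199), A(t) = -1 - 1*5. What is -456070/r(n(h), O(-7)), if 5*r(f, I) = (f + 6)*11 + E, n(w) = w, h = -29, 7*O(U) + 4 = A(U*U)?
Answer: 576928550/64263 + 2280350*I*sqrt(254)/64263 ≈ 8977.6 + 565.53*I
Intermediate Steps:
A(t) = -6 (A(t) = -1 - 5 = -6)
E = I*sqrt(254) (E = sqrt(-254) = I*sqrt(254) ≈ 15.937*I)
O(U) = -10/7 (O(U) = -4/7 + (1/7)*(-6) = -4/7 - 6/7 = -10/7)
r(f, I) = 66/5 + 11*f/5 + I*sqrt(254)/5 (r(f, I) = ((f + 6)*11 + I*sqrt(254))/5 = ((6 + f)*11 + I*sqrt(254))/5 = ((66 + 11*f) + I*sqrt(254))/5 = (66 + 11*f + I*sqrt(254))/5 = 66/5 + 11*f/5 + I*sqrt(254)/5)
-456070/r(n(h), O(-7)) = -456070/(66/5 + (11/5)*(-29) + I*sqrt(254)/5) = -456070/(66/5 - 319/5 + I*sqrt(254)/5) = -456070/(-253/5 + I*sqrt(254)/5)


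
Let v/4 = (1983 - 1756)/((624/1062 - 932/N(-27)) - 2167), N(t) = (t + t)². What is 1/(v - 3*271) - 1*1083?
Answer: -20524285704691/18951304161 ≈ -1083.0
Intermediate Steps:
N(t) = 4*t² (N(t) = (2*t)² = 4*t²)
v = -9763497/23298328 (v = 4*((1983 - 1756)/((624/1062 - 932/(4*(-27)²)) - 2167)) = 4*(227/((624*(1/1062) - 932/(4*729)) - 2167)) = 4*(227/((104/177 - 932/2916) - 2167)) = 4*(227/((104/177 - 932*1/2916) - 2167)) = 4*(227/((104/177 - 233/729) - 2167)) = 4*(227/(11525/43011 - 2167)) = 4*(227/(-93193312/43011)) = 4*(227*(-43011/93193312)) = 4*(-9763497/93193312) = -9763497/23298328 ≈ -0.41906)
1/(v - 3*271) - 1*1083 = 1/(-9763497/23298328 - 3*271) - 1*1083 = 1/(-9763497/23298328 - 813) - 1083 = 1/(-18951304161/23298328) - 1083 = -23298328/18951304161 - 1083 = -20524285704691/18951304161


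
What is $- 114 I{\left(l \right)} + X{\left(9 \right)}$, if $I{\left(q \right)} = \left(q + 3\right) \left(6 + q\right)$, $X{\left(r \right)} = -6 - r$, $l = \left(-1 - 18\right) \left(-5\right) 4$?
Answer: $-16853547$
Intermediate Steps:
$l = 380$ ($l = \left(-1 - 18\right) \left(-5\right) 4 = \left(-19\right) \left(-5\right) 4 = 95 \cdot 4 = 380$)
$I{\left(q \right)} = \left(3 + q\right) \left(6 + q\right)$
$- 114 I{\left(l \right)} + X{\left(9 \right)} = - 114 \left(18 + 380^{2} + 9 \cdot 380\right) - 15 = - 114 \left(18 + 144400 + 3420\right) - 15 = \left(-114\right) 147838 - 15 = -16853532 - 15 = -16853547$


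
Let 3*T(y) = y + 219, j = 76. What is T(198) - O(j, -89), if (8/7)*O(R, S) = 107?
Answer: 363/8 ≈ 45.375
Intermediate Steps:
O(R, S) = 749/8 (O(R, S) = (7/8)*107 = 749/8)
T(y) = 73 + y/3 (T(y) = (y + 219)/3 = (219 + y)/3 = 73 + y/3)
T(198) - O(j, -89) = (73 + (⅓)*198) - 1*749/8 = (73 + 66) - 749/8 = 139 - 749/8 = 363/8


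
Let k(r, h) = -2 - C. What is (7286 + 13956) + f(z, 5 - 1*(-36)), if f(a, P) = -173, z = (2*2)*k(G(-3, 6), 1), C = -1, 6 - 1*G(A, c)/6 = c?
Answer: 21069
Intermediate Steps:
G(A, c) = 36 - 6*c
k(r, h) = -1 (k(r, h) = -2 - 1*(-1) = -2 + 1 = -1)
z = -4 (z = (2*2)*(-1) = 4*(-1) = -4)
(7286 + 13956) + f(z, 5 - 1*(-36)) = (7286 + 13956) - 173 = 21242 - 173 = 21069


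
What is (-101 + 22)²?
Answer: 6241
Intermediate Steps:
(-101 + 22)² = (-79)² = 6241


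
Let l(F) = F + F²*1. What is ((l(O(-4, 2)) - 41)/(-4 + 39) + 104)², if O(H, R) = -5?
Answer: 267289/25 ≈ 10692.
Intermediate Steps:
l(F) = F + F²
((l(O(-4, 2)) - 41)/(-4 + 39) + 104)² = ((-5*(1 - 5) - 41)/(-4 + 39) + 104)² = ((-5*(-4) - 41)/35 + 104)² = ((20 - 41)*(1/35) + 104)² = (-21*1/35 + 104)² = (-⅗ + 104)² = (517/5)² = 267289/25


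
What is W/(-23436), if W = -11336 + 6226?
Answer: 365/1674 ≈ 0.21804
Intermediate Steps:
W = -5110
W/(-23436) = -5110/(-23436) = -5110*(-1/23436) = 365/1674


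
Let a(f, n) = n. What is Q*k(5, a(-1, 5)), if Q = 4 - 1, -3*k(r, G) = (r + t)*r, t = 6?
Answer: -55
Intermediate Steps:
k(r, G) = -r*(6 + r)/3 (k(r, G) = -(r + 6)*r/3 = -(6 + r)*r/3 = -r*(6 + r)/3)
Q = 3
Q*k(5, a(-1, 5)) = 3*(-⅓*5*(6 + 5)) = 3*(-⅓*5*11) = 3*(-55/3) = -55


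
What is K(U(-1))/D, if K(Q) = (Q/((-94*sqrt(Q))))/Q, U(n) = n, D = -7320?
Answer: -I/688080 ≈ -1.4533e-6*I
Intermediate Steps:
K(Q) = -1/(94*sqrt(Q)) (K(Q) = (Q*(-1/(94*sqrt(Q))))/Q = (-sqrt(Q)/94)/Q = -1/(94*sqrt(Q)))
K(U(-1))/D = -(-1)*I/94/(-7320) = -(-1)*I/94*(-1/7320) = (I/94)*(-1/7320) = -I/688080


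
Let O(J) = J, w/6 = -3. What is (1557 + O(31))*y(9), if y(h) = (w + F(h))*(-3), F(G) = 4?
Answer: 66696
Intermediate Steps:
w = -18 (w = 6*(-3) = -18)
y(h) = 42 (y(h) = (-18 + 4)*(-3) = -14*(-3) = 42)
(1557 + O(31))*y(9) = (1557 + 31)*42 = 1588*42 = 66696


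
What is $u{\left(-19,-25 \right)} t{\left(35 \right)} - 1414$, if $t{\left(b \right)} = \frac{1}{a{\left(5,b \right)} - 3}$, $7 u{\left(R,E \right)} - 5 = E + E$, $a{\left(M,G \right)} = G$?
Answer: $- \frac{316781}{224} \approx -1414.2$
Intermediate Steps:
$u{\left(R,E \right)} = \frac{5}{7} + \frac{2 E}{7}$ ($u{\left(R,E \right)} = \frac{5}{7} + \frac{E + E}{7} = \frac{5}{7} + \frac{2 E}{7}$)
$t{\left(b \right)} = \frac{1}{-3 + b}$ ($t{\left(b \right)} = \frac{1}{b - 3} = \frac{1}{-3 + b}$)
$u{\left(-19,-25 \right)} t{\left(35 \right)} - 1414 = \frac{\frac{5}{7} + \frac{2}{7} \left(-25\right)}{-3 + 35} - 1414 = \frac{\frac{5}{7} - \frac{50}{7}}{32} - 1414 = \left(- \frac{45}{7}\right) \frac{1}{32} - 1414 = - \frac{45}{224} - 1414 = - \frac{316781}{224}$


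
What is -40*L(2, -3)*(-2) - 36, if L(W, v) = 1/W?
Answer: 4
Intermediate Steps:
-40*L(2, -3)*(-2) - 36 = -40*-2/2 - 36 = -40*(½)*(-2) - 36 = -(-40) - 36 = -40*(-1) - 36 = 40 - 36 = 4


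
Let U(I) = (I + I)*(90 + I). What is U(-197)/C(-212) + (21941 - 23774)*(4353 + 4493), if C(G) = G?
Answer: -1718781187/106 ≈ -1.6215e+7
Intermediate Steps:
U(I) = 2*I*(90 + I) (U(I) = (2*I)*(90 + I) = 2*I*(90 + I))
U(-197)/C(-212) + (21941 - 23774)*(4353 + 4493) = (2*(-197)*(90 - 197))/(-212) + (21941 - 23774)*(4353 + 4493) = (2*(-197)*(-107))*(-1/212) - 1833*8846 = 42158*(-1/212) - 16214718 = -21079/106 - 16214718 = -1718781187/106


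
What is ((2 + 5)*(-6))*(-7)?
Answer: 294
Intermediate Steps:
((2 + 5)*(-6))*(-7) = (7*(-6))*(-7) = -42*(-7) = 294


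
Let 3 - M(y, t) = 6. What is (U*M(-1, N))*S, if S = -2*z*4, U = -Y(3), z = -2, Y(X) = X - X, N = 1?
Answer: 0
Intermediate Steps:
Y(X) = 0
M(y, t) = -3 (M(y, t) = 3 - 1*6 = 3 - 6 = -3)
U = 0 (U = -1*0 = 0)
S = 16 (S = -2*(-2)*4 = 4*4 = 16)
(U*M(-1, N))*S = (0*(-3))*16 = 0*16 = 0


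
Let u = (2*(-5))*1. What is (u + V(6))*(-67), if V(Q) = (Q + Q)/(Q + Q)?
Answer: 603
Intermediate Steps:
u = -10 (u = -10*1 = -10)
V(Q) = 1 (V(Q) = (2*Q)/((2*Q)) = (2*Q)*(1/(2*Q)) = 1)
(u + V(6))*(-67) = (-10 + 1)*(-67) = -9*(-67) = 603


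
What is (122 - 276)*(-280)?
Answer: 43120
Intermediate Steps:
(122 - 276)*(-280) = -154*(-280) = 43120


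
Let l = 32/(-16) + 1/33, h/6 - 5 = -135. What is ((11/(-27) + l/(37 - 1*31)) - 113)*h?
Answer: 8782670/99 ≈ 88714.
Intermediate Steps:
h = -780 (h = 30 + 6*(-135) = 30 - 810 = -780)
l = -65/33 (l = 32*(-1/16) + 1*(1/33) = -2 + 1/33 = -65/33 ≈ -1.9697)
((11/(-27) + l/(37 - 1*31)) - 113)*h = ((11/(-27) - 65/(33*(37 - 1*31))) - 113)*(-780) = ((11*(-1/27) - 65/(33*(37 - 31))) - 113)*(-780) = ((-11/27 - 65/33/6) - 113)*(-780) = ((-11/27 - 65/33*⅙) - 113)*(-780) = ((-11/27 - 65/198) - 113)*(-780) = (-437/594 - 113)*(-780) = -67559/594*(-780) = 8782670/99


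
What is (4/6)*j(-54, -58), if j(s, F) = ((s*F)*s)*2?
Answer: -225504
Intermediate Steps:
j(s, F) = 2*F*s² (j(s, F) = ((F*s)*s)*2 = (F*s²)*2 = 2*F*s²)
(4/6)*j(-54, -58) = (4/6)*(2*(-58)*(-54)²) = (4*(⅙))*(2*(-58)*2916) = (⅔)*(-338256) = -225504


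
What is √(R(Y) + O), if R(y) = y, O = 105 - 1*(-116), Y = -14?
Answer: 3*√23 ≈ 14.387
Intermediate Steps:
O = 221 (O = 105 + 116 = 221)
√(R(Y) + O) = √(-14 + 221) = √207 = 3*√23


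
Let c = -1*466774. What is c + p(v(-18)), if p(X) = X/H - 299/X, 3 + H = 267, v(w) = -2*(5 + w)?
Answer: -61615673/132 ≈ -4.6679e+5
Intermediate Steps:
v(w) = -10 - 2*w
H = 264 (H = -3 + 267 = 264)
p(X) = -299/X + X/264 (p(X) = X/264 - 299/X = -299/X + X/264)
c = -466774
c + p(v(-18)) = -466774 + (-299/(-10 - 2*(-18)) + (-10 - 2*(-18))/264) = -466774 + (-299/(-10 + 36) + (-10 + 36)/264) = -466774 + (-299/26 + (1/264)*26) = -466774 + (-299*1/26 + 13/132) = -466774 + (-23/2 + 13/132) = -466774 - 1505/132 = -61615673/132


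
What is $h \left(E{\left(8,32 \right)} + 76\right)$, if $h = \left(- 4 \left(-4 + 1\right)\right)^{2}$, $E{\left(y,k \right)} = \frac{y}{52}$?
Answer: $\frac{142560}{13} \approx 10966.0$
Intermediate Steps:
$E{\left(y,k \right)} = \frac{y}{52}$ ($E{\left(y,k \right)} = y \frac{1}{52} = \frac{y}{52}$)
$h = 144$ ($h = \left(\left(-4\right) \left(-3\right)\right)^{2} = 12^{2} = 144$)
$h \left(E{\left(8,32 \right)} + 76\right) = 144 \left(\frac{1}{52} \cdot 8 + 76\right) = 144 \left(\frac{2}{13} + 76\right) = 144 \cdot \frac{990}{13} = \frac{142560}{13}$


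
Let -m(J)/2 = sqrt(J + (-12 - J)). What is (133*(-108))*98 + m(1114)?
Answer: -1407672 - 4*I*sqrt(3) ≈ -1.4077e+6 - 6.9282*I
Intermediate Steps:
m(J) = -4*I*sqrt(3) (m(J) = -2*sqrt(J + (-12 - J)) = -4*I*sqrt(3))
(133*(-108))*98 + m(1114) = (133*(-108))*98 - 4*I*sqrt(3) = -14364*98 - 4*I*sqrt(3) = -1407672 - 4*I*sqrt(3)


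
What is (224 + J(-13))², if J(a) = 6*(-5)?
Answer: 37636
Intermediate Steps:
J(a) = -30
(224 + J(-13))² = (224 - 30)² = 194² = 37636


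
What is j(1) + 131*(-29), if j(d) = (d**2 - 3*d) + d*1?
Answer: -3800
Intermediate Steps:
j(d) = d**2 - 2*d (j(d) = (d**2 - 3*d) + d = d**2 - 2*d)
j(1) + 131*(-29) = 1*(-2 + 1) + 131*(-29) = 1*(-1) - 3799 = -1 - 3799 = -3800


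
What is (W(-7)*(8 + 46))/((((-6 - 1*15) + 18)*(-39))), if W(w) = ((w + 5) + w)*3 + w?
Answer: -204/13 ≈ -15.692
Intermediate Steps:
W(w) = 15 + 7*w (W(w) = ((5 + w) + w)*3 + w = (5 + 2*w)*3 + w = (15 + 6*w) + w = 15 + 7*w)
(W(-7)*(8 + 46))/((((-6 - 1*15) + 18)*(-39))) = ((15 + 7*(-7))*(8 + 46))/((((-6 - 1*15) + 18)*(-39))) = ((15 - 49)*54)/((((-6 - 15) + 18)*(-39))) = (-34*54)/(((-21 + 18)*(-39))) = -1836/((-3*(-39))) = -1836/117 = -1836*1/117 = -204/13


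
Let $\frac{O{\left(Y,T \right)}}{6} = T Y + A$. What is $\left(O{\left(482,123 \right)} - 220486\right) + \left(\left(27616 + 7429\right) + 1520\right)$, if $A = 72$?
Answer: $172227$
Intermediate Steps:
$O{\left(Y,T \right)} = 432 + 6 T Y$ ($O{\left(Y,T \right)} = 6 \left(T Y + 72\right) = 6 \left(72 + T Y\right) = 432 + 6 T Y$)
$\left(O{\left(482,123 \right)} - 220486\right) + \left(\left(27616 + 7429\right) + 1520\right) = \left(\left(432 + 6 \cdot 123 \cdot 482\right) - 220486\right) + \left(\left(27616 + 7429\right) + 1520\right) = \left(\left(432 + 355716\right) - 220486\right) + \left(35045 + 1520\right) = \left(356148 - 220486\right) + 36565 = 135662 + 36565 = 172227$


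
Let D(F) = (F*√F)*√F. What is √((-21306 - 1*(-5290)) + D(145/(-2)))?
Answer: I*√43039/2 ≈ 103.73*I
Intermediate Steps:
D(F) = F² (D(F) = F^(3/2)*√F = F²)
√((-21306 - 1*(-5290)) + D(145/(-2))) = √((-21306 - 1*(-5290)) + (145/(-2))²) = √((-21306 + 5290) + (145*(-½))²) = √(-16016 + (-145/2)²) = √(-16016 + 21025/4) = √(-43039/4) = I*√43039/2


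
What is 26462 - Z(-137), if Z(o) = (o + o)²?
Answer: -48614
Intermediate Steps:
Z(o) = 4*o² (Z(o) = (2*o)² = 4*o²)
26462 - Z(-137) = 26462 - 4*(-137)² = 26462 - 4*18769 = 26462 - 1*75076 = 26462 - 75076 = -48614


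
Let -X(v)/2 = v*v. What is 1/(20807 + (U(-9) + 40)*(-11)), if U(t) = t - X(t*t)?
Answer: -1/123876 ≈ -8.0726e-6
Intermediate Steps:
X(v) = -2*v² (X(v) = -2*v*v = -2*v²)
U(t) = t + 2*t⁴ (U(t) = t - (-2)*(t*t)² = t - (-2)*(t²)² = t - (-2)*t⁴ = t + 2*t⁴)
1/(20807 + (U(-9) + 40)*(-11)) = 1/(20807 + ((-9 + 2*(-9)⁴) + 40)*(-11)) = 1/(20807 + ((-9 + 2*6561) + 40)*(-11)) = 1/(20807 + ((-9 + 13122) + 40)*(-11)) = 1/(20807 + (13113 + 40)*(-11)) = 1/(20807 + 13153*(-11)) = 1/(20807 - 144683) = 1/(-123876) = -1/123876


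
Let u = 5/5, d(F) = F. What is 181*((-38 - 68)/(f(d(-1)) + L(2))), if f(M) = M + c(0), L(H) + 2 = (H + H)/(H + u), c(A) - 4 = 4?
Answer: -57558/19 ≈ -3029.4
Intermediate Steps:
u = 1 (u = 5*(⅕) = 1)
c(A) = 8 (c(A) = 4 + 4 = 8)
L(H) = -2 + 2*H/(1 + H) (L(H) = -2 + (H + H)/(H + 1) = -2 + (2*H)/(1 + H) = -2 + 2*H/(1 + H))
f(M) = 8 + M (f(M) = M + 8 = 8 + M)
181*((-38 - 68)/(f(d(-1)) + L(2))) = 181*((-38 - 68)/((8 - 1) - 2/(1 + 2))) = 181*(-106/(7 - 2/3)) = 181*(-106/(7 - 2*⅓)) = 181*(-106/(7 - ⅔)) = 181*(-106/19/3) = 181*(-106*3/19) = 181*(-318/19) = -57558/19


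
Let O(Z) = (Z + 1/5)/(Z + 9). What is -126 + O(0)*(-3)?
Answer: -1891/15 ≈ -126.07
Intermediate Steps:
O(Z) = (1/5 + Z)/(9 + Z) (O(Z) = (Z + 1/5)/(9 + Z) = (1/5 + Z)/(9 + Z))
-126 + O(0)*(-3) = -126 + ((1/5 + 0)/(9 + 0))*(-3) = -126 + ((1/5)/9)*(-3) = -126 + ((1/9)*(1/5))*(-3) = -126 + (1/45)*(-3) = -126 - 1/15 = -1891/15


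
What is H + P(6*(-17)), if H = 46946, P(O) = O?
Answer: 46844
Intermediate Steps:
H + P(6*(-17)) = 46946 + 6*(-17) = 46946 - 102 = 46844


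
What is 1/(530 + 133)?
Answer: 1/663 ≈ 0.0015083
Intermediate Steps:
1/(530 + 133) = 1/663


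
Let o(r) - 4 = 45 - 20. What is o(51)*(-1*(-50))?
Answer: 1450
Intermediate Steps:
o(r) = 29 (o(r) = 4 + (45 - 20) = 4 + 25 = 29)
o(51)*(-1*(-50)) = 29*(-1*(-50)) = 29*50 = 1450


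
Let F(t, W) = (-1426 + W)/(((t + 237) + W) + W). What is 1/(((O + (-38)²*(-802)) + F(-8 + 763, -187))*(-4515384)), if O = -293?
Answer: 103/538746322316044 ≈ 1.9118e-13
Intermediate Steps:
F(t, W) = (-1426 + W)/(237 + t + 2*W) (F(t, W) = (-1426 + W)/(((237 + t) + W) + W) = (-1426 + W)/((237 + W + t) + W) = (-1426 + W)/(237 + t + 2*W))
1/(((O + (-38)²*(-802)) + F(-8 + 763, -187))*(-4515384)) = 1/(((-293 + (-38)²*(-802)) + (-1426 - 187)/(237 + (-8 + 763) + 2*(-187)))*(-4515384)) = -1/4515384/((-293 + 1444*(-802)) - 1613/(237 + 755 - 374)) = -1/4515384/((-293 - 1158088) - 1613/618) = -1/4515384/(-1158381 + (1/618)*(-1613)) = -1/4515384/(-1158381 - 1613/618) = -1/4515384/(-715881071/618) = -618/715881071*(-1/4515384) = 103/538746322316044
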